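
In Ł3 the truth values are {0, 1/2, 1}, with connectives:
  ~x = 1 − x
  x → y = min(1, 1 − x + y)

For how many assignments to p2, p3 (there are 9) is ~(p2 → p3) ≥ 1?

p2 = 0, p3 = 0 ↦ 0  <
p2 = 0, p3 = 1/2 ↦ 0  <
p2 = 0, p3 = 1 ↦ 0  <
p2 = 1/2, p3 = 0 ↦ 1/2  <
p2 = 1/2, p3 = 1/2 ↦ 0  <
p2 = 1/2, p3 = 1 ↦ 0  <
p2 = 1, p3 = 0 ↦ 1  ≥
p2 = 1, p3 = 1/2 ↦ 1/2  <
p2 = 1, p3 = 1 ↦ 0  <
So 1 of the 9 assignments meets the threshold.

1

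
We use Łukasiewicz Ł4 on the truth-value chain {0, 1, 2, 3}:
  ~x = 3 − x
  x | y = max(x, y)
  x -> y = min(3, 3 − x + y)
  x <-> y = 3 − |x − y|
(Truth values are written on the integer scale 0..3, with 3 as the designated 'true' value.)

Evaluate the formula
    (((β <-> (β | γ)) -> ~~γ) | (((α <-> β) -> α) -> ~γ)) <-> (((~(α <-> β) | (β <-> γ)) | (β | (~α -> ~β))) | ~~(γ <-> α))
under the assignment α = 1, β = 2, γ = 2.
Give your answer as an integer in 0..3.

β | γ = 2 | 2 = 2
β <-> (β | γ) = 2 <-> 2 = 3
~γ = ~2 = 1
~~γ = ~1 = 2
(β <-> (β | γ)) -> ~~γ = 3 -> 2 = 2
α <-> β = 1 <-> 2 = 2
(α <-> β) -> α = 2 -> 1 = 2
~γ = ~2 = 1
((α <-> β) -> α) -> ~γ = 2 -> 1 = 2
((β <-> (β | γ)) -> ~~γ) | (((α <-> β) -> α) -> ~γ) = 2 | 2 = 2
α <-> β = 1 <-> 2 = 2
~(α <-> β) = ~2 = 1
β <-> γ = 2 <-> 2 = 3
~(α <-> β) | (β <-> γ) = 1 | 3 = 3
~α = ~1 = 2
~β = ~2 = 1
~α -> ~β = 2 -> 1 = 2
β | (~α -> ~β) = 2 | 2 = 2
(~(α <-> β) | (β <-> γ)) | (β | (~α -> ~β)) = 3 | 2 = 3
γ <-> α = 2 <-> 1 = 2
~(γ <-> α) = ~2 = 1
~~(γ <-> α) = ~1 = 2
((~(α <-> β) | (β <-> γ)) | (β | (~α -> ~β))) | ~~(γ <-> α) = 3 | 2 = 3
(((β <-> (β | γ)) -> ~~γ) | (((α <-> β) -> α) -> ~γ)) <-> (((~(α <-> β) | (β <-> γ)) | (β | (~α -> ~β))) | ~~(γ <-> α)) = 2 <-> 3 = 2

2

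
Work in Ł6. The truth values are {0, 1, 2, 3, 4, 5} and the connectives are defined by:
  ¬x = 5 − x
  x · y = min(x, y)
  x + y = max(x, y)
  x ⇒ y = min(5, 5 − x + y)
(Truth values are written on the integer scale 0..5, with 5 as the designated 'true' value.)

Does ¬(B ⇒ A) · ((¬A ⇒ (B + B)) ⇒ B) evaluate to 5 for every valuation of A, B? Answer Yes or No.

No

Counterexample: take A = 0, B = 0.
B ⇒ A = 0 ⇒ 0 = 5
¬(B ⇒ A) = ¬5 = 0
¬A = ¬0 = 5
B + B = 0 + 0 = 0
¬A ⇒ (B + B) = 5 ⇒ 0 = 0
(¬A ⇒ (B + B)) ⇒ B = 0 ⇒ 0 = 5
¬(B ⇒ A) · ((¬A ⇒ (B + B)) ⇒ B) = 0 · 5 = 0
This gives 0 ≠ 5.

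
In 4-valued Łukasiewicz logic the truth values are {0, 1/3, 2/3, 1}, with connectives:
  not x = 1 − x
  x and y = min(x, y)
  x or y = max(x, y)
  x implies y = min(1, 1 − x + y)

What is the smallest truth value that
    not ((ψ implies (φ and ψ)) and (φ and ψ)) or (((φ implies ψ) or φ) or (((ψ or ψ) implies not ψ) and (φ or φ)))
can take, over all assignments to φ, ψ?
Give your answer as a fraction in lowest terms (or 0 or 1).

Take φ = 2/3, ψ = 1/3:
φ and ψ = 2/3 and 1/3 = 1/3
ψ implies (φ and ψ) = 1/3 implies 1/3 = 1
φ and ψ = 2/3 and 1/3 = 1/3
(ψ implies (φ and ψ)) and (φ and ψ) = 1 and 1/3 = 1/3
not ((ψ implies (φ and ψ)) and (φ and ψ)) = not 1/3 = 2/3
φ implies ψ = 2/3 implies 1/3 = 2/3
(φ implies ψ) or φ = 2/3 or 2/3 = 2/3
ψ or ψ = 1/3 or 1/3 = 1/3
not ψ = not 1/3 = 2/3
(ψ or ψ) implies not ψ = 1/3 implies 2/3 = 1
φ or φ = 2/3 or 2/3 = 2/3
((ψ or ψ) implies not ψ) and (φ or φ) = 1 and 2/3 = 2/3
((φ implies ψ) or φ) or (((ψ or ψ) implies not ψ) and (φ or φ)) = 2/3 or 2/3 = 2/3
not ((ψ implies (φ and ψ)) and (φ and ψ)) or (((φ implies ψ) or φ) or (((ψ or ψ) implies not ψ) and (φ or φ))) = 2/3 or 2/3 = 2/3
No assignment yields a value below 2/3, so this is the minimum.

2/3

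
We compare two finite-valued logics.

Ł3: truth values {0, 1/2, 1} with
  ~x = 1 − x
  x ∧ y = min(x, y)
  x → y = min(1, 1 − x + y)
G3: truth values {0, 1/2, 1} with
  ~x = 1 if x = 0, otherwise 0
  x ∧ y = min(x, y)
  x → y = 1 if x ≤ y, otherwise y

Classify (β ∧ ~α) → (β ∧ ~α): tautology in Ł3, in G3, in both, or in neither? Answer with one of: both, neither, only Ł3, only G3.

In Ł3: every assignment gives 1 — tautology.
In G3: every assignment gives 1 — tautology.

both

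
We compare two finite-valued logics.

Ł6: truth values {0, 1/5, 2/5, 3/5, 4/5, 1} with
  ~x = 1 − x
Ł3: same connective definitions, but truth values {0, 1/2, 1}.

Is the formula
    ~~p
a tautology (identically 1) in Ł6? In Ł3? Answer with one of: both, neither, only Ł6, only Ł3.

neither

In Ł6: at p = 0 the value is 0 — not a tautology.
In Ł3: at p = 0 the value is 0 — not a tautology.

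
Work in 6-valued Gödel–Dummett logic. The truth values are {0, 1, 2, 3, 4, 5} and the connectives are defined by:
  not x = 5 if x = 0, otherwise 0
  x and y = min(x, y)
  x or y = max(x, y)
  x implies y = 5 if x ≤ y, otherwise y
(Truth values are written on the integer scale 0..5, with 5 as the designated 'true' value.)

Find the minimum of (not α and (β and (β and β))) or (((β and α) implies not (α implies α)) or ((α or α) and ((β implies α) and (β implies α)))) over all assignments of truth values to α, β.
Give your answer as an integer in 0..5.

1

Take α = 1, β = 1:
not α = not 1 = 0
β and β = 1 and 1 = 1
β and (β and β) = 1 and 1 = 1
not α and (β and (β and β)) = 0 and 1 = 0
β and α = 1 and 1 = 1
α implies α = 1 implies 1 = 5
not (α implies α) = not 5 = 0
(β and α) implies not (α implies α) = 1 implies 0 = 0
α or α = 1 or 1 = 1
β implies α = 1 implies 1 = 5
β implies α = 1 implies 1 = 5
(β implies α) and (β implies α) = 5 and 5 = 5
(α or α) and ((β implies α) and (β implies α)) = 1 and 5 = 1
((β and α) implies not (α implies α)) or ((α or α) and ((β implies α) and (β implies α))) = 0 or 1 = 1
(not α and (β and (β and β))) or (((β and α) implies not (α implies α)) or ((α or α) and ((β implies α) and (β implies α)))) = 0 or 1 = 1
No assignment yields a value below 1, so this is the minimum.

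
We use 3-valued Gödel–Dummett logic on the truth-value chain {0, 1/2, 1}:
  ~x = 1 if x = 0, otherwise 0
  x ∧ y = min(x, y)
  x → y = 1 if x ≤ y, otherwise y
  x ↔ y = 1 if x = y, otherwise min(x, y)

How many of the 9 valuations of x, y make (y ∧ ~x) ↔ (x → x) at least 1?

x = 0, y = 0 ↦ 0  <
x = 0, y = 1/2 ↦ 1/2  <
x = 0, y = 1 ↦ 1  ≥
x = 1/2, y = 0 ↦ 0  <
x = 1/2, y = 1/2 ↦ 0  <
x = 1/2, y = 1 ↦ 0  <
x = 1, y = 0 ↦ 0  <
x = 1, y = 1/2 ↦ 0  <
x = 1, y = 1 ↦ 0  <
So 1 of the 9 assignments meets the threshold.

1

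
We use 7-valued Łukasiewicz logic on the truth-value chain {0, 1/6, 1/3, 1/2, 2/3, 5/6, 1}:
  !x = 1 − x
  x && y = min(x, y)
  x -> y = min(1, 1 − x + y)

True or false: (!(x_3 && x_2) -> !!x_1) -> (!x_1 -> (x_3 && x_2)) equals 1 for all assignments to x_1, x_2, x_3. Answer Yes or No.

At x_1 = 5/6, x_2 = 1/3, x_3 = 1/2, for instance:
x_3 && x_2 = 1/2 && 1/3 = 1/3
!(x_3 && x_2) = !1/3 = 2/3
!x_1 = !5/6 = 1/6
!!x_1 = !1/6 = 5/6
!(x_3 && x_2) -> !!x_1 = 2/3 -> 5/6 = 1
!x_1 -> (x_3 && x_2) = 1/6 -> 1/3 = 1
(!(x_3 && x_2) -> !!x_1) -> (!x_1 -> (x_3 && x_2)) = 1 -> 1 = 1
and checking the remaining 342 assignments likewise gives ≥ 1 in every case.

Yes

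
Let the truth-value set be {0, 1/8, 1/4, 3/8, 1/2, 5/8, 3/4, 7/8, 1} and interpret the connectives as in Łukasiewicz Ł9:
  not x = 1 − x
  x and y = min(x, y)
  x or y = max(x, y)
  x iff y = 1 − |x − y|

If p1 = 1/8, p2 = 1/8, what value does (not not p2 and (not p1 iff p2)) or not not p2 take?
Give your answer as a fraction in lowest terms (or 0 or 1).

1/8

not p2 = not 1/8 = 7/8
not not p2 = not 7/8 = 1/8
not p1 = not 1/8 = 7/8
not p1 iff p2 = 7/8 iff 1/8 = 1/4
not not p2 and (not p1 iff p2) = 1/8 and 1/4 = 1/8
not p2 = not 1/8 = 7/8
not not p2 = not 7/8 = 1/8
(not not p2 and (not p1 iff p2)) or not not p2 = 1/8 or 1/8 = 1/8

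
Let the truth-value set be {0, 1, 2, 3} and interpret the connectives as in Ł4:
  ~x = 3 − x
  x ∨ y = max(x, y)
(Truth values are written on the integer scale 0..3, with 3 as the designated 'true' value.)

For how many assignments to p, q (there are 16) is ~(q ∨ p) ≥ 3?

p = 0, q = 0 ↦ 3  ≥
p = 0, q = 1 ↦ 2  <
p = 0, q = 2 ↦ 1  <
p = 0, q = 3 ↦ 0  <
p = 1, q = 0 ↦ 2  <
p = 1, q = 1 ↦ 2  <
p = 1, q = 2 ↦ 1  <
p = 1, q = 3 ↦ 0  <
p = 2, q = 0 ↦ 1  <
p = 2, q = 1 ↦ 1  <
p = 2, q = 2 ↦ 1  <
p = 2, q = 3 ↦ 0  <
p = 3, q = 0 ↦ 0  <
p = 3, q = 1 ↦ 0  <
p = 3, q = 2 ↦ 0  <
p = 3, q = 3 ↦ 0  <
So 1 of the 16 assignments meets the threshold.

1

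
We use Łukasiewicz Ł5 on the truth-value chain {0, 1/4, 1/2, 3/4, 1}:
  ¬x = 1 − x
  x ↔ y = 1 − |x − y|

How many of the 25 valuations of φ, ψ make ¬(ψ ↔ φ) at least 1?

2

value 1: 2 assignments (counts)
value 3/4: 4 assignments
value 1/2: 6 assignments
value 1/4: 8 assignments
value 0: 5 assignments
So 2 of the 25 assignments meet the threshold.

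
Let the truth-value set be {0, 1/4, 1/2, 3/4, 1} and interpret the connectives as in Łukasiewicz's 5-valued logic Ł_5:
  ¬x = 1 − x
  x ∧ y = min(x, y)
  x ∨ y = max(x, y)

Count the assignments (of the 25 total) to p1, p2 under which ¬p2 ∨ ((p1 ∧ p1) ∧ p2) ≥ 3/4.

14

value 1: 6 assignments (counts)
value 3/4: 8 assignments (counts)
value 1/2: 7 assignments
value 1/4: 3 assignments
value 0: 1 assignment
So 14 of the 25 assignments meet the threshold.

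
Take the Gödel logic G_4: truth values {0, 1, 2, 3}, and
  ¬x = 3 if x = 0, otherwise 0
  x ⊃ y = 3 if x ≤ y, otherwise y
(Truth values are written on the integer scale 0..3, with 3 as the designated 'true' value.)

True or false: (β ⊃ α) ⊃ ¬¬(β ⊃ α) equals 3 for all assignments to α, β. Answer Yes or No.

α = 0, β = 0 ↦ 3
α = 0, β = 1 ↦ 3
α = 0, β = 2 ↦ 3
α = 0, β = 3 ↦ 3
α = 1, β = 0 ↦ 3
α = 1, β = 1 ↦ 3
α = 1, β = 2 ↦ 3
α = 1, β = 3 ↦ 3
α = 2, β = 0 ↦ 3
α = 2, β = 1 ↦ 3
α = 2, β = 2 ↦ 3
α = 2, β = 3 ↦ 3
α = 3, β = 0 ↦ 3
α = 3, β = 1 ↦ 3
α = 3, β = 2 ↦ 3
α = 3, β = 3 ↦ 3
Every assignment gives a value ≥ 3.

Yes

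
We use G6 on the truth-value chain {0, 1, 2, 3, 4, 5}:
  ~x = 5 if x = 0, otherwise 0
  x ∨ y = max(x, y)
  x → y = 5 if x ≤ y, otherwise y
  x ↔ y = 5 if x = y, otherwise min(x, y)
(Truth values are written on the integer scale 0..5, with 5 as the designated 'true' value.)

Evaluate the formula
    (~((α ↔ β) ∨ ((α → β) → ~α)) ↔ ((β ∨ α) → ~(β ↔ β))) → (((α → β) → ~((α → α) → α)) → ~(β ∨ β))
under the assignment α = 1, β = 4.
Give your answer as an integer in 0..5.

α ↔ β = 1 ↔ 4 = 1
α → β = 1 → 4 = 5
~α = ~1 = 0
(α → β) → ~α = 5 → 0 = 0
(α ↔ β) ∨ ((α → β) → ~α) = 1 ∨ 0 = 1
~((α ↔ β) ∨ ((α → β) → ~α)) = ~1 = 0
β ∨ α = 4 ∨ 1 = 4
β ↔ β = 4 ↔ 4 = 5
~(β ↔ β) = ~5 = 0
(β ∨ α) → ~(β ↔ β) = 4 → 0 = 0
~((α ↔ β) ∨ ((α → β) → ~α)) ↔ ((β ∨ α) → ~(β ↔ β)) = 0 ↔ 0 = 5
α → β = 1 → 4 = 5
α → α = 1 → 1 = 5
(α → α) → α = 5 → 1 = 1
~((α → α) → α) = ~1 = 0
(α → β) → ~((α → α) → α) = 5 → 0 = 0
β ∨ β = 4 ∨ 4 = 4
~(β ∨ β) = ~4 = 0
((α → β) → ~((α → α) → α)) → ~(β ∨ β) = 0 → 0 = 5
(~((α ↔ β) ∨ ((α → β) → ~α)) ↔ ((β ∨ α) → ~(β ↔ β))) → (((α → β) → ~((α → α) → α)) → ~(β ∨ β)) = 5 → 5 = 5

5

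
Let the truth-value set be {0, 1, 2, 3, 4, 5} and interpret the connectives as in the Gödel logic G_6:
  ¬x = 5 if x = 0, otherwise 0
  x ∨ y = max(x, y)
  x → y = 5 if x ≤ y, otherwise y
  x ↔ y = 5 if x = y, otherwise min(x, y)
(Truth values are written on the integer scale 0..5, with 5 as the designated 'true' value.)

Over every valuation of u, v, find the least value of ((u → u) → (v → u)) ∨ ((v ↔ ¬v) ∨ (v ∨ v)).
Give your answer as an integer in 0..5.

Take u = 0, v = 1:
u → u = 0 → 0 = 5
v → u = 1 → 0 = 0
(u → u) → (v → u) = 5 → 0 = 0
¬v = ¬1 = 0
v ↔ ¬v = 1 ↔ 0 = 0
v ∨ v = 1 ∨ 1 = 1
(v ↔ ¬v) ∨ (v ∨ v) = 0 ∨ 1 = 1
((u → u) → (v → u)) ∨ ((v ↔ ¬v) ∨ (v ∨ v)) = 0 ∨ 1 = 1
No assignment yields a value below 1, so this is the minimum.

1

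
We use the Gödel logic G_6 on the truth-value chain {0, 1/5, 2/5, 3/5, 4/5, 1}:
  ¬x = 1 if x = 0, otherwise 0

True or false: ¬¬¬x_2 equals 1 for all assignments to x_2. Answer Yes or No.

No

Counterexample: take x_2 = 1/5.
¬x_2 = ¬1/5 = 0
¬¬x_2 = ¬0 = 1
¬¬¬x_2 = ¬1 = 0
This gives 0 ≠ 1.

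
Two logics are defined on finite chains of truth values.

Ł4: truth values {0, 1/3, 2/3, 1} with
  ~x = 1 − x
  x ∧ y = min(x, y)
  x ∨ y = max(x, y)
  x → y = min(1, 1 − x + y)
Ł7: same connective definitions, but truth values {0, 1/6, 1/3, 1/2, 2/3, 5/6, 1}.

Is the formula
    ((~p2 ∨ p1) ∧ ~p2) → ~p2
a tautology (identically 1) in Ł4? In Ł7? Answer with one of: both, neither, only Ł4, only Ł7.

In Ł4: every assignment gives 1 — tautology.
In Ł7: every assignment gives 1 — tautology.

both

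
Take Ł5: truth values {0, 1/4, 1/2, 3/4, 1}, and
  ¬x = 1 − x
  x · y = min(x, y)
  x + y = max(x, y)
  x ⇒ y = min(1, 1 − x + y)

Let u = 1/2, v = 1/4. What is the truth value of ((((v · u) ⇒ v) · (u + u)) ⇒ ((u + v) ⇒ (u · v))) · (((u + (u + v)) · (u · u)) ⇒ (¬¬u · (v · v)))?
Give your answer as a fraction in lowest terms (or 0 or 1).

v · u = 1/4 · 1/2 = 1/4
(v · u) ⇒ v = 1/4 ⇒ 1/4 = 1
u + u = 1/2 + 1/2 = 1/2
((v · u) ⇒ v) · (u + u) = 1 · 1/2 = 1/2
u + v = 1/2 + 1/4 = 1/2
u · v = 1/2 · 1/4 = 1/4
(u + v) ⇒ (u · v) = 1/2 ⇒ 1/4 = 3/4
(((v · u) ⇒ v) · (u + u)) ⇒ ((u + v) ⇒ (u · v)) = 1/2 ⇒ 3/4 = 1
u + v = 1/2 + 1/4 = 1/2
u + (u + v) = 1/2 + 1/2 = 1/2
u · u = 1/2 · 1/2 = 1/2
(u + (u + v)) · (u · u) = 1/2 · 1/2 = 1/2
¬u = ¬1/2 = 1/2
¬¬u = ¬1/2 = 1/2
v · v = 1/4 · 1/4 = 1/4
¬¬u · (v · v) = 1/2 · 1/4 = 1/4
((u + (u + v)) · (u · u)) ⇒ (¬¬u · (v · v)) = 1/2 ⇒ 1/4 = 3/4
((((v · u) ⇒ v) · (u + u)) ⇒ ((u + v) ⇒ (u · v))) · (((u + (u + v)) · (u · u)) ⇒ (¬¬u · (v · v))) = 1 · 3/4 = 3/4

3/4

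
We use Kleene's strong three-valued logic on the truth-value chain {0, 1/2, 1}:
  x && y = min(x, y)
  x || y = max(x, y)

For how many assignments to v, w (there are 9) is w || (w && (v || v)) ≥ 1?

v = 0, w = 0 ↦ 0  <
v = 0, w = 1/2 ↦ 1/2  <
v = 0, w = 1 ↦ 1  ≥
v = 1/2, w = 0 ↦ 0  <
v = 1/2, w = 1/2 ↦ 1/2  <
v = 1/2, w = 1 ↦ 1  ≥
v = 1, w = 0 ↦ 0  <
v = 1, w = 1/2 ↦ 1/2  <
v = 1, w = 1 ↦ 1  ≥
So 3 of the 9 assignments meet the threshold.

3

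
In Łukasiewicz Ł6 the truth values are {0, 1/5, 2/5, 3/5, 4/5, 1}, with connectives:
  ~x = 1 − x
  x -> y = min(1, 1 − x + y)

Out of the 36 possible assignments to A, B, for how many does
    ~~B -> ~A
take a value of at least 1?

21

value 1: 21 assignments (counts)
value 4/5: 5 assignments
value 3/5: 4 assignments
value 2/5: 3 assignments
value 1/5: 2 assignments
value 0: 1 assignment
So 21 of the 36 assignments meet the threshold.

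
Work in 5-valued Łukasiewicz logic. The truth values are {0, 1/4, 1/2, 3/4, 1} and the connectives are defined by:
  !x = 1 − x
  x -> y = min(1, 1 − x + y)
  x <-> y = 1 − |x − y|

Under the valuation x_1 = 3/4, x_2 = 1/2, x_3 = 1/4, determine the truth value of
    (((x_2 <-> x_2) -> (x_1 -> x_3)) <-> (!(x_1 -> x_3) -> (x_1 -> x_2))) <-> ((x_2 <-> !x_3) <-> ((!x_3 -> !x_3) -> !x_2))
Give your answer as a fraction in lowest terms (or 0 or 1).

3/4

x_2 <-> x_2 = 1/2 <-> 1/2 = 1
x_1 -> x_3 = 3/4 -> 1/4 = 1/2
(x_2 <-> x_2) -> (x_1 -> x_3) = 1 -> 1/2 = 1/2
x_1 -> x_3 = 3/4 -> 1/4 = 1/2
!(x_1 -> x_3) = !1/2 = 1/2
x_1 -> x_2 = 3/4 -> 1/2 = 3/4
!(x_1 -> x_3) -> (x_1 -> x_2) = 1/2 -> 3/4 = 1
((x_2 <-> x_2) -> (x_1 -> x_3)) <-> (!(x_1 -> x_3) -> (x_1 -> x_2)) = 1/2 <-> 1 = 1/2
!x_3 = !1/4 = 3/4
x_2 <-> !x_3 = 1/2 <-> 3/4 = 3/4
!x_3 = !1/4 = 3/4
!x_3 = !1/4 = 3/4
!x_3 -> !x_3 = 3/4 -> 3/4 = 1
!x_2 = !1/2 = 1/2
(!x_3 -> !x_3) -> !x_2 = 1 -> 1/2 = 1/2
(x_2 <-> !x_3) <-> ((!x_3 -> !x_3) -> !x_2) = 3/4 <-> 1/2 = 3/4
(((x_2 <-> x_2) -> (x_1 -> x_3)) <-> (!(x_1 -> x_3) -> (x_1 -> x_2))) <-> ((x_2 <-> !x_3) <-> ((!x_3 -> !x_3) -> !x_2)) = 1/2 <-> 3/4 = 3/4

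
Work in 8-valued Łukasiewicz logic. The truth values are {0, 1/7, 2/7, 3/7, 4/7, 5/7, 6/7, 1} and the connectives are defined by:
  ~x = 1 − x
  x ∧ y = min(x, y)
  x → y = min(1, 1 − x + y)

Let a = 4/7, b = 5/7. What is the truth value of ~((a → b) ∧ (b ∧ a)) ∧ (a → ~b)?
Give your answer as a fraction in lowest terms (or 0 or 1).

3/7

a → b = 4/7 → 5/7 = 1
b ∧ a = 5/7 ∧ 4/7 = 4/7
(a → b) ∧ (b ∧ a) = 1 ∧ 4/7 = 4/7
~((a → b) ∧ (b ∧ a)) = ~4/7 = 3/7
~b = ~5/7 = 2/7
a → ~b = 4/7 → 2/7 = 5/7
~((a → b) ∧ (b ∧ a)) ∧ (a → ~b) = 3/7 ∧ 5/7 = 3/7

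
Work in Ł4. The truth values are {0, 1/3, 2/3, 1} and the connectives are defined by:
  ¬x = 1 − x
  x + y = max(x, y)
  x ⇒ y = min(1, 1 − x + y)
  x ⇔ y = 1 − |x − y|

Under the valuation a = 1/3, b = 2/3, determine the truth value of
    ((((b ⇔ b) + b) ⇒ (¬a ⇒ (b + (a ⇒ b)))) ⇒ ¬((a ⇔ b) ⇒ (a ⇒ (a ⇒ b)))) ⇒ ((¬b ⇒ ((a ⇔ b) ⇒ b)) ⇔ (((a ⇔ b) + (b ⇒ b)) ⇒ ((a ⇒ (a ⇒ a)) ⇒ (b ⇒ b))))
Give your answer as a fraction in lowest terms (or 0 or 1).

b ⇔ b = 2/3 ⇔ 2/3 = 1
(b ⇔ b) + b = 1 + 2/3 = 1
¬a = ¬1/3 = 2/3
a ⇒ b = 1/3 ⇒ 2/3 = 1
b + (a ⇒ b) = 2/3 + 1 = 1
¬a ⇒ (b + (a ⇒ b)) = 2/3 ⇒ 1 = 1
((b ⇔ b) + b) ⇒ (¬a ⇒ (b + (a ⇒ b))) = 1 ⇒ 1 = 1
a ⇔ b = 1/3 ⇔ 2/3 = 2/3
a ⇒ b = 1/3 ⇒ 2/3 = 1
a ⇒ (a ⇒ b) = 1/3 ⇒ 1 = 1
(a ⇔ b) ⇒ (a ⇒ (a ⇒ b)) = 2/3 ⇒ 1 = 1
¬((a ⇔ b) ⇒ (a ⇒ (a ⇒ b))) = ¬1 = 0
(((b ⇔ b) + b) ⇒ (¬a ⇒ (b + (a ⇒ b)))) ⇒ ¬((a ⇔ b) ⇒ (a ⇒ (a ⇒ b))) = 1 ⇒ 0 = 0
¬b = ¬2/3 = 1/3
a ⇔ b = 1/3 ⇔ 2/3 = 2/3
(a ⇔ b) ⇒ b = 2/3 ⇒ 2/3 = 1
¬b ⇒ ((a ⇔ b) ⇒ b) = 1/3 ⇒ 1 = 1
a ⇔ b = 1/3 ⇔ 2/3 = 2/3
b ⇒ b = 2/3 ⇒ 2/3 = 1
(a ⇔ b) + (b ⇒ b) = 2/3 + 1 = 1
a ⇒ a = 1/3 ⇒ 1/3 = 1
a ⇒ (a ⇒ a) = 1/3 ⇒ 1 = 1
b ⇒ b = 2/3 ⇒ 2/3 = 1
(a ⇒ (a ⇒ a)) ⇒ (b ⇒ b) = 1 ⇒ 1 = 1
((a ⇔ b) + (b ⇒ b)) ⇒ ((a ⇒ (a ⇒ a)) ⇒ (b ⇒ b)) = 1 ⇒ 1 = 1
(¬b ⇒ ((a ⇔ b) ⇒ b)) ⇔ (((a ⇔ b) + (b ⇒ b)) ⇒ ((a ⇒ (a ⇒ a)) ⇒ (b ⇒ b))) = 1 ⇔ 1 = 1
((((b ⇔ b) + b) ⇒ (¬a ⇒ (b + (a ⇒ b)))) ⇒ ¬((a ⇔ b) ⇒ (a ⇒ (a ⇒ b)))) ⇒ ((¬b ⇒ ((a ⇔ b) ⇒ b)) ⇔ (((a ⇔ b) + (b ⇒ b)) ⇒ ((a ⇒ (a ⇒ a)) ⇒ (b ⇒ b)))) = 0 ⇒ 1 = 1

1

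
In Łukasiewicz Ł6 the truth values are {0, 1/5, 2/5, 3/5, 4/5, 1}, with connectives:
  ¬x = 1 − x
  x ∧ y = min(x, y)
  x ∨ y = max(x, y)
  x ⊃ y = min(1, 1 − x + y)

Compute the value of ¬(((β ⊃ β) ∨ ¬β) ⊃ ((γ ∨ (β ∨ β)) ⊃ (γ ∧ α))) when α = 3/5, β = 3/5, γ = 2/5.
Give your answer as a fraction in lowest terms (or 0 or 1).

β ⊃ β = 3/5 ⊃ 3/5 = 1
¬β = ¬3/5 = 2/5
(β ⊃ β) ∨ ¬β = 1 ∨ 2/5 = 1
β ∨ β = 3/5 ∨ 3/5 = 3/5
γ ∨ (β ∨ β) = 2/5 ∨ 3/5 = 3/5
γ ∧ α = 2/5 ∧ 3/5 = 2/5
(γ ∨ (β ∨ β)) ⊃ (γ ∧ α) = 3/5 ⊃ 2/5 = 4/5
((β ⊃ β) ∨ ¬β) ⊃ ((γ ∨ (β ∨ β)) ⊃ (γ ∧ α)) = 1 ⊃ 4/5 = 4/5
¬(((β ⊃ β) ∨ ¬β) ⊃ ((γ ∨ (β ∨ β)) ⊃ (γ ∧ α))) = ¬4/5 = 1/5

1/5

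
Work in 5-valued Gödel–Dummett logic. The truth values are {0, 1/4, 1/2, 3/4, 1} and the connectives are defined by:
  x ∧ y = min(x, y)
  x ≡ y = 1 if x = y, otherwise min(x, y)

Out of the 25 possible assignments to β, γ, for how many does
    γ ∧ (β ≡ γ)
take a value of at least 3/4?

value 1: 1 assignment (counts)
value 3/4: 3 assignments (counts)
value 1/2: 5 assignments
value 1/4: 7 assignments
value 0: 9 assignments
So 4 of the 25 assignments meet the threshold.

4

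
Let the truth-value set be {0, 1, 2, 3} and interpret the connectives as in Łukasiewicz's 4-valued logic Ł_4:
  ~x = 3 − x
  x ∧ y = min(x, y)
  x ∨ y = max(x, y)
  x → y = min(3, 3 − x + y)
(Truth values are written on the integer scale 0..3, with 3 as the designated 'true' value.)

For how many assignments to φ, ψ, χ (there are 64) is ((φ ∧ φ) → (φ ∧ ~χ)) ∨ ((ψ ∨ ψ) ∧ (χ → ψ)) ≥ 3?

46

value 3: 46 assignments (counts)
value 2: 12 assignments
value 1: 5 assignments
value 0: 1 assignment
So 46 of the 64 assignments meet the threshold.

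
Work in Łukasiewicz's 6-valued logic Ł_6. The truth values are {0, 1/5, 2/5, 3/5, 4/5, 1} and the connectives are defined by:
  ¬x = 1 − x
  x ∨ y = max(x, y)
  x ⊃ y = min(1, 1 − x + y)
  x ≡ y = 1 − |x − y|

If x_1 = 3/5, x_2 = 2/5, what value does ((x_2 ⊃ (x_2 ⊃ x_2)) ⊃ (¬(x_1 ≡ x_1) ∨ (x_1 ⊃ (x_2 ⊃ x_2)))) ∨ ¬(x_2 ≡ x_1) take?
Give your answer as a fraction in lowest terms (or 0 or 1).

1

x_2 ⊃ x_2 = 2/5 ⊃ 2/5 = 1
x_2 ⊃ (x_2 ⊃ x_2) = 2/5 ⊃ 1 = 1
x_1 ≡ x_1 = 3/5 ≡ 3/5 = 1
¬(x_1 ≡ x_1) = ¬1 = 0
x_2 ⊃ x_2 = 2/5 ⊃ 2/5 = 1
x_1 ⊃ (x_2 ⊃ x_2) = 3/5 ⊃ 1 = 1
¬(x_1 ≡ x_1) ∨ (x_1 ⊃ (x_2 ⊃ x_2)) = 0 ∨ 1 = 1
(x_2 ⊃ (x_2 ⊃ x_2)) ⊃ (¬(x_1 ≡ x_1) ∨ (x_1 ⊃ (x_2 ⊃ x_2))) = 1 ⊃ 1 = 1
x_2 ≡ x_1 = 2/5 ≡ 3/5 = 4/5
¬(x_2 ≡ x_1) = ¬4/5 = 1/5
((x_2 ⊃ (x_2 ⊃ x_2)) ⊃ (¬(x_1 ≡ x_1) ∨ (x_1 ⊃ (x_2 ⊃ x_2)))) ∨ ¬(x_2 ≡ x_1) = 1 ∨ 1/5 = 1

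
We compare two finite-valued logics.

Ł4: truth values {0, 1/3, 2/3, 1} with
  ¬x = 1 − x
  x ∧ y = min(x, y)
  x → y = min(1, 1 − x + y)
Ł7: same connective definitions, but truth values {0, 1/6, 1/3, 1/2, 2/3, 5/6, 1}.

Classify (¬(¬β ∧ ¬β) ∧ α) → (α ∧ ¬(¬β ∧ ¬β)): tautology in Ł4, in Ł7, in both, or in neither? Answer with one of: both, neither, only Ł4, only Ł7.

In Ł4: every assignment gives 1 — tautology.
In Ł7: every assignment gives 1 — tautology.

both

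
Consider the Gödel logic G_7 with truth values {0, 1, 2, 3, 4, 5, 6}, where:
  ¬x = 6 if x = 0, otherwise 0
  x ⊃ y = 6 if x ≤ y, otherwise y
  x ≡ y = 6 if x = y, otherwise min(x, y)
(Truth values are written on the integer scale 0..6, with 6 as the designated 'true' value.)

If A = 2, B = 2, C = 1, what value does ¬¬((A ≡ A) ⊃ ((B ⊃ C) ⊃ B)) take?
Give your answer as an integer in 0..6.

6

A ≡ A = 2 ≡ 2 = 6
B ⊃ C = 2 ⊃ 1 = 1
(B ⊃ C) ⊃ B = 1 ⊃ 2 = 6
(A ≡ A) ⊃ ((B ⊃ C) ⊃ B) = 6 ⊃ 6 = 6
¬((A ≡ A) ⊃ ((B ⊃ C) ⊃ B)) = ¬6 = 0
¬¬((A ≡ A) ⊃ ((B ⊃ C) ⊃ B)) = ¬0 = 6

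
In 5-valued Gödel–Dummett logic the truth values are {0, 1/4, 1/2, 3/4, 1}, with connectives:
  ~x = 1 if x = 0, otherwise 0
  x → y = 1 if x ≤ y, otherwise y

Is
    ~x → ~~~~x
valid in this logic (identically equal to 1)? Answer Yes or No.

Counterexample: take x = 0.
~x = ~0 = 1
~x = ~0 = 1
~~x = ~1 = 0
~~~x = ~0 = 1
~~~~x = ~1 = 0
~x → ~~~~x = 1 → 0 = 0
This gives 0 ≠ 1.

No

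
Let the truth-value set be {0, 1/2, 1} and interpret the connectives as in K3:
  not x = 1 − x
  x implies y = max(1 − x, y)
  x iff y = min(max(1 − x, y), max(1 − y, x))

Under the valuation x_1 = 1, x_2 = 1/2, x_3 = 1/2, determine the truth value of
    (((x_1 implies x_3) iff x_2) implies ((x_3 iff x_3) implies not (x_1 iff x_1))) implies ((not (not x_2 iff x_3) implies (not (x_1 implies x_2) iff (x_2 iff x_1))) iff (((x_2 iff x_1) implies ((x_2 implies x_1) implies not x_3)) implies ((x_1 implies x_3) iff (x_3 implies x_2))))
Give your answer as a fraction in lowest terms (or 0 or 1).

x_1 implies x_3 = 1 implies 1/2 = 1/2
(x_1 implies x_3) iff x_2 = 1/2 iff 1/2 = 1/2
x_3 iff x_3 = 1/2 iff 1/2 = 1/2
x_1 iff x_1 = 1 iff 1 = 1
not (x_1 iff x_1) = not 1 = 0
(x_3 iff x_3) implies not (x_1 iff x_1) = 1/2 implies 0 = 1/2
((x_1 implies x_3) iff x_2) implies ((x_3 iff x_3) implies not (x_1 iff x_1)) = 1/2 implies 1/2 = 1/2
not x_2 = not 1/2 = 1/2
not x_2 iff x_3 = 1/2 iff 1/2 = 1/2
not (not x_2 iff x_3) = not 1/2 = 1/2
x_1 implies x_2 = 1 implies 1/2 = 1/2
not (x_1 implies x_2) = not 1/2 = 1/2
x_2 iff x_1 = 1/2 iff 1 = 1/2
not (x_1 implies x_2) iff (x_2 iff x_1) = 1/2 iff 1/2 = 1/2
not (not x_2 iff x_3) implies (not (x_1 implies x_2) iff (x_2 iff x_1)) = 1/2 implies 1/2 = 1/2
x_2 iff x_1 = 1/2 iff 1 = 1/2
x_2 implies x_1 = 1/2 implies 1 = 1
not x_3 = not 1/2 = 1/2
(x_2 implies x_1) implies not x_3 = 1 implies 1/2 = 1/2
(x_2 iff x_1) implies ((x_2 implies x_1) implies not x_3) = 1/2 implies 1/2 = 1/2
x_1 implies x_3 = 1 implies 1/2 = 1/2
x_3 implies x_2 = 1/2 implies 1/2 = 1/2
(x_1 implies x_3) iff (x_3 implies x_2) = 1/2 iff 1/2 = 1/2
((x_2 iff x_1) implies ((x_2 implies x_1) implies not x_3)) implies ((x_1 implies x_3) iff (x_3 implies x_2)) = 1/2 implies 1/2 = 1/2
(not (not x_2 iff x_3) implies (not (x_1 implies x_2) iff (x_2 iff x_1))) iff (((x_2 iff x_1) implies ((x_2 implies x_1) implies not x_3)) implies ((x_1 implies x_3) iff (x_3 implies x_2))) = 1/2 iff 1/2 = 1/2
(((x_1 implies x_3) iff x_2) implies ((x_3 iff x_3) implies not (x_1 iff x_1))) implies ((not (not x_2 iff x_3) implies (not (x_1 implies x_2) iff (x_2 iff x_1))) iff (((x_2 iff x_1) implies ((x_2 implies x_1) implies not x_3)) implies ((x_1 implies x_3) iff (x_3 implies x_2)))) = 1/2 implies 1/2 = 1/2

1/2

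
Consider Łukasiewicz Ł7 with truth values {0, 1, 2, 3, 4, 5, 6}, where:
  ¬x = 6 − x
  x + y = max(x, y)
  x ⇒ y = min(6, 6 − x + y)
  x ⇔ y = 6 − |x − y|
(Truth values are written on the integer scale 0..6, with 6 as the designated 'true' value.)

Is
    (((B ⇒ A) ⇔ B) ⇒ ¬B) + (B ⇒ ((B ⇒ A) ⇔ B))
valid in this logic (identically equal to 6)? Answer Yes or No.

No

Counterexample: take A = 0, B = 5.
B ⇒ A = 5 ⇒ 0 = 1
(B ⇒ A) ⇔ B = 1 ⇔ 5 = 2
¬B = ¬5 = 1
((B ⇒ A) ⇔ B) ⇒ ¬B = 2 ⇒ 1 = 5
B ⇒ A = 5 ⇒ 0 = 1
(B ⇒ A) ⇔ B = 1 ⇔ 5 = 2
B ⇒ ((B ⇒ A) ⇔ B) = 5 ⇒ 2 = 3
(((B ⇒ A) ⇔ B) ⇒ ¬B) + (B ⇒ ((B ⇒ A) ⇔ B)) = 5 + 3 = 5
This gives 5 ≠ 6.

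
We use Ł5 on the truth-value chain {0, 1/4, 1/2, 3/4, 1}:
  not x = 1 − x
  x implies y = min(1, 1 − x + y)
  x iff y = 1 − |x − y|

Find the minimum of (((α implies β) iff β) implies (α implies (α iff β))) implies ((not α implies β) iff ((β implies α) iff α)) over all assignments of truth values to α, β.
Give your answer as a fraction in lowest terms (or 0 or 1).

Take α = 1/2, β = 1/2:
α implies β = 1/2 implies 1/2 = 1
(α implies β) iff β = 1 iff 1/2 = 1/2
α iff β = 1/2 iff 1/2 = 1
α implies (α iff β) = 1/2 implies 1 = 1
((α implies β) iff β) implies (α implies (α iff β)) = 1/2 implies 1 = 1
not α = not 1/2 = 1/2
not α implies β = 1/2 implies 1/2 = 1
β implies α = 1/2 implies 1/2 = 1
(β implies α) iff α = 1 iff 1/2 = 1/2
(not α implies β) iff ((β implies α) iff α) = 1 iff 1/2 = 1/2
(((α implies β) iff β) implies (α implies (α iff β))) implies ((not α implies β) iff ((β implies α) iff α)) = 1 implies 1/2 = 1/2
No assignment yields a value below 1/2, so this is the minimum.

1/2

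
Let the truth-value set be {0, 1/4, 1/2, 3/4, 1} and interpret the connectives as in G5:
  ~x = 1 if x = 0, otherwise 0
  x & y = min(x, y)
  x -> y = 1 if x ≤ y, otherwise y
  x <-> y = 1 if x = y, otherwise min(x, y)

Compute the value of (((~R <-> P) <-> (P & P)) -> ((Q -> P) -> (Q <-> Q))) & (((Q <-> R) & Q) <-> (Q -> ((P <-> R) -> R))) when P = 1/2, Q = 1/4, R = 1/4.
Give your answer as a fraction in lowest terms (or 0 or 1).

1/4

~R = ~1/4 = 0
~R <-> P = 0 <-> 1/2 = 0
P & P = 1/2 & 1/2 = 1/2
(~R <-> P) <-> (P & P) = 0 <-> 1/2 = 0
Q -> P = 1/4 -> 1/2 = 1
Q <-> Q = 1/4 <-> 1/4 = 1
(Q -> P) -> (Q <-> Q) = 1 -> 1 = 1
((~R <-> P) <-> (P & P)) -> ((Q -> P) -> (Q <-> Q)) = 0 -> 1 = 1
Q <-> R = 1/4 <-> 1/4 = 1
(Q <-> R) & Q = 1 & 1/4 = 1/4
P <-> R = 1/2 <-> 1/4 = 1/4
(P <-> R) -> R = 1/4 -> 1/4 = 1
Q -> ((P <-> R) -> R) = 1/4 -> 1 = 1
((Q <-> R) & Q) <-> (Q -> ((P <-> R) -> R)) = 1/4 <-> 1 = 1/4
(((~R <-> P) <-> (P & P)) -> ((Q -> P) -> (Q <-> Q))) & (((Q <-> R) & Q) <-> (Q -> ((P <-> R) -> R))) = 1 & 1/4 = 1/4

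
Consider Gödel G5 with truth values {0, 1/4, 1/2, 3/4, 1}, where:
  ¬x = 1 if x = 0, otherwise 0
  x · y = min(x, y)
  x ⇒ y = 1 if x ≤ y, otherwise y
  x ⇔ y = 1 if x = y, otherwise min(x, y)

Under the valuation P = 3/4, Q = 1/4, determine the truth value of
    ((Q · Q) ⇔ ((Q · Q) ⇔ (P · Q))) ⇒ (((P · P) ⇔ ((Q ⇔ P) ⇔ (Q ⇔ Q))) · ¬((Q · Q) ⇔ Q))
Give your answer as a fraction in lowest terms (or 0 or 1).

Q · Q = 1/4 · 1/4 = 1/4
Q · Q = 1/4 · 1/4 = 1/4
P · Q = 3/4 · 1/4 = 1/4
(Q · Q) ⇔ (P · Q) = 1/4 ⇔ 1/4 = 1
(Q · Q) ⇔ ((Q · Q) ⇔ (P · Q)) = 1/4 ⇔ 1 = 1/4
P · P = 3/4 · 3/4 = 3/4
Q ⇔ P = 1/4 ⇔ 3/4 = 1/4
Q ⇔ Q = 1/4 ⇔ 1/4 = 1
(Q ⇔ P) ⇔ (Q ⇔ Q) = 1/4 ⇔ 1 = 1/4
(P · P) ⇔ ((Q ⇔ P) ⇔ (Q ⇔ Q)) = 3/4 ⇔ 1/4 = 1/4
Q · Q = 1/4 · 1/4 = 1/4
(Q · Q) ⇔ Q = 1/4 ⇔ 1/4 = 1
¬((Q · Q) ⇔ Q) = ¬1 = 0
((P · P) ⇔ ((Q ⇔ P) ⇔ (Q ⇔ Q))) · ¬((Q · Q) ⇔ Q) = 1/4 · 0 = 0
((Q · Q) ⇔ ((Q · Q) ⇔ (P · Q))) ⇒ (((P · P) ⇔ ((Q ⇔ P) ⇔ (Q ⇔ Q))) · ¬((Q · Q) ⇔ Q)) = 1/4 ⇒ 0 = 0

0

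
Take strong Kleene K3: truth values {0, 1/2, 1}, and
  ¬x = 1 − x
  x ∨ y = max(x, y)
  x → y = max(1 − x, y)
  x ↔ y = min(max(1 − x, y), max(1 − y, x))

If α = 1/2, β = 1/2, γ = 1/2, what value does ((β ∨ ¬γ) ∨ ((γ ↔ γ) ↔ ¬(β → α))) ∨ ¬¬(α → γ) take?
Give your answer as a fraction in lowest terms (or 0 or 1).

1/2

¬γ = ¬1/2 = 1/2
β ∨ ¬γ = 1/2 ∨ 1/2 = 1/2
γ ↔ γ = 1/2 ↔ 1/2 = 1/2
β → α = 1/2 → 1/2 = 1/2
¬(β → α) = ¬1/2 = 1/2
(γ ↔ γ) ↔ ¬(β → α) = 1/2 ↔ 1/2 = 1/2
(β ∨ ¬γ) ∨ ((γ ↔ γ) ↔ ¬(β → α)) = 1/2 ∨ 1/2 = 1/2
α → γ = 1/2 → 1/2 = 1/2
¬(α → γ) = ¬1/2 = 1/2
¬¬(α → γ) = ¬1/2 = 1/2
((β ∨ ¬γ) ∨ ((γ ↔ γ) ↔ ¬(β → α))) ∨ ¬¬(α → γ) = 1/2 ∨ 1/2 = 1/2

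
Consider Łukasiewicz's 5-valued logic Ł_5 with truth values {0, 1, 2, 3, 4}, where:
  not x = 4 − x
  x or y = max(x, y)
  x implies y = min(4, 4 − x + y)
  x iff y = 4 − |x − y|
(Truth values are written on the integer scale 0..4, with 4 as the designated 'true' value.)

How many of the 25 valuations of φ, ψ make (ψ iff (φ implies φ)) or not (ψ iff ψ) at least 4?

value 4: 5 assignments (counts)
value 3: 5 assignments
value 2: 5 assignments
value 1: 5 assignments
value 0: 5 assignments
So 5 of the 25 assignments meet the threshold.

5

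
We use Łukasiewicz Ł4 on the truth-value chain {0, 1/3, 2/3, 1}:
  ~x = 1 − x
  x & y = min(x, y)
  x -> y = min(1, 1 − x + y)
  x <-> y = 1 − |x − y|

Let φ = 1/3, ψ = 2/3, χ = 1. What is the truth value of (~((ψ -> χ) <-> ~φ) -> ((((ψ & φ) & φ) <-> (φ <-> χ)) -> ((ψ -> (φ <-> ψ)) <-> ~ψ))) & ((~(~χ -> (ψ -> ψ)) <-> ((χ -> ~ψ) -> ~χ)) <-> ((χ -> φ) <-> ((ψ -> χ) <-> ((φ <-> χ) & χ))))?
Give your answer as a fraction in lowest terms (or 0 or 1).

1/3

ψ -> χ = 2/3 -> 1 = 1
~φ = ~1/3 = 2/3
(ψ -> χ) <-> ~φ = 1 <-> 2/3 = 2/3
~((ψ -> χ) <-> ~φ) = ~2/3 = 1/3
ψ & φ = 2/3 & 1/3 = 1/3
(ψ & φ) & φ = 1/3 & 1/3 = 1/3
φ <-> χ = 1/3 <-> 1 = 1/3
((ψ & φ) & φ) <-> (φ <-> χ) = 1/3 <-> 1/3 = 1
φ <-> ψ = 1/3 <-> 2/3 = 2/3
ψ -> (φ <-> ψ) = 2/3 -> 2/3 = 1
~ψ = ~2/3 = 1/3
(ψ -> (φ <-> ψ)) <-> ~ψ = 1 <-> 1/3 = 1/3
(((ψ & φ) & φ) <-> (φ <-> χ)) -> ((ψ -> (φ <-> ψ)) <-> ~ψ) = 1 -> 1/3 = 1/3
~((ψ -> χ) <-> ~φ) -> ((((ψ & φ) & φ) <-> (φ <-> χ)) -> ((ψ -> (φ <-> ψ)) <-> ~ψ)) = 1/3 -> 1/3 = 1
~χ = ~1 = 0
ψ -> ψ = 2/3 -> 2/3 = 1
~χ -> (ψ -> ψ) = 0 -> 1 = 1
~(~χ -> (ψ -> ψ)) = ~1 = 0
~ψ = ~2/3 = 1/3
χ -> ~ψ = 1 -> 1/3 = 1/3
~χ = ~1 = 0
(χ -> ~ψ) -> ~χ = 1/3 -> 0 = 2/3
~(~χ -> (ψ -> ψ)) <-> ((χ -> ~ψ) -> ~χ) = 0 <-> 2/3 = 1/3
χ -> φ = 1 -> 1/3 = 1/3
ψ -> χ = 2/3 -> 1 = 1
φ <-> χ = 1/3 <-> 1 = 1/3
(φ <-> χ) & χ = 1/3 & 1 = 1/3
(ψ -> χ) <-> ((φ <-> χ) & χ) = 1 <-> 1/3 = 1/3
(χ -> φ) <-> ((ψ -> χ) <-> ((φ <-> χ) & χ)) = 1/3 <-> 1/3 = 1
(~(~χ -> (ψ -> ψ)) <-> ((χ -> ~ψ) -> ~χ)) <-> ((χ -> φ) <-> ((ψ -> χ) <-> ((φ <-> χ) & χ))) = 1/3 <-> 1 = 1/3
(~((ψ -> χ) <-> ~φ) -> ((((ψ & φ) & φ) <-> (φ <-> χ)) -> ((ψ -> (φ <-> ψ)) <-> ~ψ))) & ((~(~χ -> (ψ -> ψ)) <-> ((χ -> ~ψ) -> ~χ)) <-> ((χ -> φ) <-> ((ψ -> χ) <-> ((φ <-> χ) & χ)))) = 1 & 1/3 = 1/3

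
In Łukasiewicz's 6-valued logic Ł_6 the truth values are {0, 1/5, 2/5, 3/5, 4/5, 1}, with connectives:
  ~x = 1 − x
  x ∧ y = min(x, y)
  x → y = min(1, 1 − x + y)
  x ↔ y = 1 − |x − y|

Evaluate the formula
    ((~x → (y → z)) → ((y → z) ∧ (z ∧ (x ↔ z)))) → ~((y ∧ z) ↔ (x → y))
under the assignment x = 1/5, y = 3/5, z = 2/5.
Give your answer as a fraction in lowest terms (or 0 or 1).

~x = ~1/5 = 4/5
y → z = 3/5 → 2/5 = 4/5
~x → (y → z) = 4/5 → 4/5 = 1
y → z = 3/5 → 2/5 = 4/5
x ↔ z = 1/5 ↔ 2/5 = 4/5
z ∧ (x ↔ z) = 2/5 ∧ 4/5 = 2/5
(y → z) ∧ (z ∧ (x ↔ z)) = 4/5 ∧ 2/5 = 2/5
(~x → (y → z)) → ((y → z) ∧ (z ∧ (x ↔ z))) = 1 → 2/5 = 2/5
y ∧ z = 3/5 ∧ 2/5 = 2/5
x → y = 1/5 → 3/5 = 1
(y ∧ z) ↔ (x → y) = 2/5 ↔ 1 = 2/5
~((y ∧ z) ↔ (x → y)) = ~2/5 = 3/5
((~x → (y → z)) → ((y → z) ∧ (z ∧ (x ↔ z)))) → ~((y ∧ z) ↔ (x → y)) = 2/5 → 3/5 = 1

1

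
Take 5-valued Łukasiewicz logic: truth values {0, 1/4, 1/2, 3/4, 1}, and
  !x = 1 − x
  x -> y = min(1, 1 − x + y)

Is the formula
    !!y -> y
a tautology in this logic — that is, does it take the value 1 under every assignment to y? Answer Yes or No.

y = 0 ↦ 1
y = 1/4 ↦ 1
y = 1/2 ↦ 1
y = 3/4 ↦ 1
y = 1 ↦ 1
Every assignment gives a value ≥ 1.

Yes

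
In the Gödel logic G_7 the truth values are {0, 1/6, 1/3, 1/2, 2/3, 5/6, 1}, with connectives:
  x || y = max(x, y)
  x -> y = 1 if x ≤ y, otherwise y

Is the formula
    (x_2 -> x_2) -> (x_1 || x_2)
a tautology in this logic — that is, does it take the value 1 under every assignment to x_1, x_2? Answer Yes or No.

No

Counterexample: take x_1 = 0, x_2 = 0.
x_2 -> x_2 = 0 -> 0 = 1
x_1 || x_2 = 0 || 0 = 0
(x_2 -> x_2) -> (x_1 || x_2) = 1 -> 0 = 0
This gives 0 ≠ 1.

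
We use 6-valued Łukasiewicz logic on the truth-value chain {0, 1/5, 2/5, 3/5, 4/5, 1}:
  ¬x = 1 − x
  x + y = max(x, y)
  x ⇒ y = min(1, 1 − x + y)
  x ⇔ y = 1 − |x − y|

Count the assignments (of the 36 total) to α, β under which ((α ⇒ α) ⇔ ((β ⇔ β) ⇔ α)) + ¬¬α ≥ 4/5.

12

value 1: 6 assignments (counts)
value 4/5: 6 assignments (counts)
value 3/5: 6 assignments
value 2/5: 6 assignments
value 1/5: 6 assignments
value 0: 6 assignments
So 12 of the 36 assignments meet the threshold.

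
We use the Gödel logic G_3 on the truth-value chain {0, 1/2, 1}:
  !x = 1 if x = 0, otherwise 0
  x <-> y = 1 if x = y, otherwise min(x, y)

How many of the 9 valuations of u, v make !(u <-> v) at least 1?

4

u = 0, v = 0 ↦ 0  <
u = 0, v = 1/2 ↦ 1  ≥
u = 0, v = 1 ↦ 1  ≥
u = 1/2, v = 0 ↦ 1  ≥
u = 1/2, v = 1/2 ↦ 0  <
u = 1/2, v = 1 ↦ 0  <
u = 1, v = 0 ↦ 1  ≥
u = 1, v = 1/2 ↦ 0  <
u = 1, v = 1 ↦ 0  <
So 4 of the 9 assignments meet the threshold.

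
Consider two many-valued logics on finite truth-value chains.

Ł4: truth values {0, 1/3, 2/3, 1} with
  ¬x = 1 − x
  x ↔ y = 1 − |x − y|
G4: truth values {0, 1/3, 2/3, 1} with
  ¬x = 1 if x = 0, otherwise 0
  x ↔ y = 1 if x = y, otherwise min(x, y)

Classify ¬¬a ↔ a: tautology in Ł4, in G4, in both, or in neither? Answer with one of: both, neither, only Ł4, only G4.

In Ł4: every assignment gives 1 — tautology.
In G4: at a = 1/3 the value is 1/3 — not a tautology.

only Ł4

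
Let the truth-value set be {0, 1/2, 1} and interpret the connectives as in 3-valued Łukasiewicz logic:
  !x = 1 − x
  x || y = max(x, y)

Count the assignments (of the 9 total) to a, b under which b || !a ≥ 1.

5

a = 0, b = 0 ↦ 1  ≥
a = 0, b = 1/2 ↦ 1  ≥
a = 0, b = 1 ↦ 1  ≥
a = 1/2, b = 0 ↦ 1/2  <
a = 1/2, b = 1/2 ↦ 1/2  <
a = 1/2, b = 1 ↦ 1  ≥
a = 1, b = 0 ↦ 0  <
a = 1, b = 1/2 ↦ 1/2  <
a = 1, b = 1 ↦ 1  ≥
So 5 of the 9 assignments meet the threshold.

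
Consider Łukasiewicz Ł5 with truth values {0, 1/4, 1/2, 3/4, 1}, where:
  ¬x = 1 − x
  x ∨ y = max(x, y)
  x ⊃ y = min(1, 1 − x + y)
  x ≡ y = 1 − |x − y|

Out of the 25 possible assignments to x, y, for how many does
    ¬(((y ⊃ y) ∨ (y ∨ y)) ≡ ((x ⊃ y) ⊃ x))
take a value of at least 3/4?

value 1: 5 assignments (counts)
value 3/4: 4 assignments (counts)
value 1/2: 4 assignments
value 1/4: 3 assignments
value 0: 9 assignments
So 9 of the 25 assignments meet the threshold.

9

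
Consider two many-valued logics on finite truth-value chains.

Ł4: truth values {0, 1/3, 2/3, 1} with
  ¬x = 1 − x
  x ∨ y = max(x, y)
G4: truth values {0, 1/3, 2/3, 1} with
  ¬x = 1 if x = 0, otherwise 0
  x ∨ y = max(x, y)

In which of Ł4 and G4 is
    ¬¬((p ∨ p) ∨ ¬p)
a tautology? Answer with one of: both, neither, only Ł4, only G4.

In Ł4: at p = 1/3 the value is 2/3 — not a tautology.
In G4: every assignment gives 1 — tautology.

only G4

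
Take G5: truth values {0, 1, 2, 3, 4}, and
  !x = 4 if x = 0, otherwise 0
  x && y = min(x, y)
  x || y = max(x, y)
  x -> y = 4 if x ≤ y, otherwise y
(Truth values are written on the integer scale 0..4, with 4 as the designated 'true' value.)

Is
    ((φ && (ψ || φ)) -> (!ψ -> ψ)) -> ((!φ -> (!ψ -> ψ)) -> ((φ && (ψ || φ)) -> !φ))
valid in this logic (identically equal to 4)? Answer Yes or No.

Counterexample: take φ = 1, ψ = 1.
ψ || φ = 1 || 1 = 1
φ && (ψ || φ) = 1 && 1 = 1
!ψ = !1 = 0
!ψ -> ψ = 0 -> 1 = 4
(φ && (ψ || φ)) -> (!ψ -> ψ) = 1 -> 4 = 4
!φ = !1 = 0
!ψ = !1 = 0
!ψ -> ψ = 0 -> 1 = 4
!φ -> (!ψ -> ψ) = 0 -> 4 = 4
ψ || φ = 1 || 1 = 1
φ && (ψ || φ) = 1 && 1 = 1
!φ = !1 = 0
(φ && (ψ || φ)) -> !φ = 1 -> 0 = 0
(!φ -> (!ψ -> ψ)) -> ((φ && (ψ || φ)) -> !φ) = 4 -> 0 = 0
((φ && (ψ || φ)) -> (!ψ -> ψ)) -> ((!φ -> (!ψ -> ψ)) -> ((φ && (ψ || φ)) -> !φ)) = 4 -> 0 = 0
This gives 0 ≠ 4.

No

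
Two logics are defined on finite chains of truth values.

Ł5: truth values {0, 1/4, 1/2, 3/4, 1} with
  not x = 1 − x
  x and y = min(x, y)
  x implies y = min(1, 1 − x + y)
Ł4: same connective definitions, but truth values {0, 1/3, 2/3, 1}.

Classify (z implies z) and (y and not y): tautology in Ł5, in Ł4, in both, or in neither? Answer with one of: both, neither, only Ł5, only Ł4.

neither

In Ł5: at y = 0, z = 0 the value is 0 — not a tautology.
In Ł4: at y = 0, z = 0 the value is 0 — not a tautology.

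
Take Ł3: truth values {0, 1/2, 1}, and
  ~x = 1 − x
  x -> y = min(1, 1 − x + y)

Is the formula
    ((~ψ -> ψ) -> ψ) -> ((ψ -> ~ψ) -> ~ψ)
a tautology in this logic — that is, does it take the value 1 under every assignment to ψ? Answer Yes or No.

ψ = 0 ↦ 1
ψ = 1/2 ↦ 1
ψ = 1 ↦ 1
Every assignment gives a value ≥ 1.

Yes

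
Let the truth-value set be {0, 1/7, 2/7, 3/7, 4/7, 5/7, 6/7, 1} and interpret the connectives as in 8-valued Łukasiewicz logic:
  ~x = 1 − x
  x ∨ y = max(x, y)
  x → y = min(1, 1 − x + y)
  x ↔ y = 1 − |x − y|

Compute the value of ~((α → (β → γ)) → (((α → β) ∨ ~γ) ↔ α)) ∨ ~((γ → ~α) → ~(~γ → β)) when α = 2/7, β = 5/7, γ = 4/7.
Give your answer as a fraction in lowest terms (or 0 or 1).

1

β → γ = 5/7 → 4/7 = 6/7
α → (β → γ) = 2/7 → 6/7 = 1
α → β = 2/7 → 5/7 = 1
~γ = ~4/7 = 3/7
(α → β) ∨ ~γ = 1 ∨ 3/7 = 1
((α → β) ∨ ~γ) ↔ α = 1 ↔ 2/7 = 2/7
(α → (β → γ)) → (((α → β) ∨ ~γ) ↔ α) = 1 → 2/7 = 2/7
~((α → (β → γ)) → (((α → β) ∨ ~γ) ↔ α)) = ~2/7 = 5/7
~α = ~2/7 = 5/7
γ → ~α = 4/7 → 5/7 = 1
~γ = ~4/7 = 3/7
~γ → β = 3/7 → 5/7 = 1
~(~γ → β) = ~1 = 0
(γ → ~α) → ~(~γ → β) = 1 → 0 = 0
~((γ → ~α) → ~(~γ → β)) = ~0 = 1
~((α → (β → γ)) → (((α → β) ∨ ~γ) ↔ α)) ∨ ~((γ → ~α) → ~(~γ → β)) = 5/7 ∨ 1 = 1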